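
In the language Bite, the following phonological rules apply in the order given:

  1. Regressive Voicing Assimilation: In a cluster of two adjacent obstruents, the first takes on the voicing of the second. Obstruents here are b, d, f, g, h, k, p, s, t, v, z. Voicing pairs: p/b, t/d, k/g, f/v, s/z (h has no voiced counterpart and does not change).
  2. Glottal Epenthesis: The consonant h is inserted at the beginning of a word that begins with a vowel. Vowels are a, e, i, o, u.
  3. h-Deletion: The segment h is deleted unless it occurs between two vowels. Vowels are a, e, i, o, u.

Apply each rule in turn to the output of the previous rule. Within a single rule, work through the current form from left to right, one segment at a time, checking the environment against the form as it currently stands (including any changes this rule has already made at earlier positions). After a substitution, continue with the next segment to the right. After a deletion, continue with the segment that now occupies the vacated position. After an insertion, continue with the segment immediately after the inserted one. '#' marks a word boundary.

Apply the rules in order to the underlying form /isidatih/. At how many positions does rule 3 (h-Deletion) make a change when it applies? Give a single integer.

2

1 Regressive Voicing Assimilation: no change — [isidatih]
2 Glottal Epenthesis: [isidatih] → [hisidatih]
3 h-Deletion: [hisidatih] → [isidati]
Rule 3 changed 2 position(s).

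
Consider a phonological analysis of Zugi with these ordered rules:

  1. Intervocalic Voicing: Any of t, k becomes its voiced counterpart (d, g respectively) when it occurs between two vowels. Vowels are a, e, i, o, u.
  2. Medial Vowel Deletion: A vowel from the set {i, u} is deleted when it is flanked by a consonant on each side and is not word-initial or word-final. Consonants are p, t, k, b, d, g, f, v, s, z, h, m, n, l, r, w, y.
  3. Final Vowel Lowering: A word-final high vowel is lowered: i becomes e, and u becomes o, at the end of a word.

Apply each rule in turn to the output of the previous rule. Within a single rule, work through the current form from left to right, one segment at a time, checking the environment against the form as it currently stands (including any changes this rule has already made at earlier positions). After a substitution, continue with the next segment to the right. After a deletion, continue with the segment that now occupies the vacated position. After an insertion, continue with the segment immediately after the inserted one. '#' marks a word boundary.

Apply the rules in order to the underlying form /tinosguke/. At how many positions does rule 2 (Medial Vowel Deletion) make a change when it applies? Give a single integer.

1 Intervocalic Voicing: [tinosguke] → [tinosguge]
2 Medial Vowel Deletion: [tinosguge] → [tnosgge]
3 Final Vowel Lowering: no change — [tnosgge]
Rule 2 changed 2 position(s).

2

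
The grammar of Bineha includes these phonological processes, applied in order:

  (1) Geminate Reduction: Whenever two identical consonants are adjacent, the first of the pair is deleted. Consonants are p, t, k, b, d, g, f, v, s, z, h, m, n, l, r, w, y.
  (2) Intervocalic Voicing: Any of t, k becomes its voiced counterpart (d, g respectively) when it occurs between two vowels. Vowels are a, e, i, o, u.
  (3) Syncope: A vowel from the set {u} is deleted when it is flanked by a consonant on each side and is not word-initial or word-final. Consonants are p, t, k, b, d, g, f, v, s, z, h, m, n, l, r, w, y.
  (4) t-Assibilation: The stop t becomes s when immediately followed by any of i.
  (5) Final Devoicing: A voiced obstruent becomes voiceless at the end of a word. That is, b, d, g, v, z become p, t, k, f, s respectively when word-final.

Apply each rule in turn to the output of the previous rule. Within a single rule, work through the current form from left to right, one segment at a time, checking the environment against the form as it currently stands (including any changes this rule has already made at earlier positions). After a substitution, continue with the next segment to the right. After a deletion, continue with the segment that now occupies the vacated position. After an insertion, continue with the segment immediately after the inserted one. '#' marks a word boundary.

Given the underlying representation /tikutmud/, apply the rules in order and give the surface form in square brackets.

(1) Geminate Reduction: no change — [tikutmud]
(2) Intervocalic Voicing: [tikutmud] → [tigutmud]
(3) Syncope: [tigutmud] → [tigtmd]
(4) t-Assibilation: [tigtmd] → [sigtmd]
(5) Final Devoicing: [sigtmd] → [sigtmt]

[sigtmt]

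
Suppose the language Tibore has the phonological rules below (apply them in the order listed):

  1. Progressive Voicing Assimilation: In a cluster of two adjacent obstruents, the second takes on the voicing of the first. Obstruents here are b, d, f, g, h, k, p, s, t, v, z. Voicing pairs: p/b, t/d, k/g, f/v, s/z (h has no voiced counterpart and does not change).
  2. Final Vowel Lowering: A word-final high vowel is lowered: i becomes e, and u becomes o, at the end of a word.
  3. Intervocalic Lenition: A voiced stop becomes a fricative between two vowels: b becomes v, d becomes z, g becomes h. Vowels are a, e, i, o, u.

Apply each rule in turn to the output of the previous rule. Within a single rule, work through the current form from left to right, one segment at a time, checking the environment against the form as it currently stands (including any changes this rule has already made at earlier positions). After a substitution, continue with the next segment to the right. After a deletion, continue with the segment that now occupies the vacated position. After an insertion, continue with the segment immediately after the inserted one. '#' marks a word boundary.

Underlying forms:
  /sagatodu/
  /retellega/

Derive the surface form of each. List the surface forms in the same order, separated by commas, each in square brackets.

/sagatodu/:
  1 Progressive Voicing Assimilation: no change — [sagatodu]
  2 Final Vowel Lowering: [sagatodu] → [sagatodo]
  3 Intervocalic Lenition: [sagatodo] → [sahatozo]
/retellega/:
  1 Progressive Voicing Assimilation: no change — [retellega]
  2 Final Vowel Lowering: no change — [retellega]
  3 Intervocalic Lenition: [retellega] → [retelleha]

[sahatozo], [retelleha]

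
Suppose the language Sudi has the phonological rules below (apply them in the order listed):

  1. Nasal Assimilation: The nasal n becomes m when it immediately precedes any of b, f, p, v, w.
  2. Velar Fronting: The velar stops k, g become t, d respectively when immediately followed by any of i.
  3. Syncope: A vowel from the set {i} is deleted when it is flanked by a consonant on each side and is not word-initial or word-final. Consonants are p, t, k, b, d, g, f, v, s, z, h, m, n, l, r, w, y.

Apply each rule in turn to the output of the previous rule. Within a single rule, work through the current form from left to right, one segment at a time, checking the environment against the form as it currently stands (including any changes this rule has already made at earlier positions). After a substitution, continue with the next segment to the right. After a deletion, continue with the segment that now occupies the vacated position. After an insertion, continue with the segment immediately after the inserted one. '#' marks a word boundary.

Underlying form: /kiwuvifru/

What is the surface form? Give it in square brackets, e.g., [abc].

[twuvfru]

1 Nasal Assimilation: no change — [kiwuvifru]
2 Velar Fronting: [kiwuvifru] → [tiwuvifru]
3 Syncope: [tiwuvifru] → [twuvfru]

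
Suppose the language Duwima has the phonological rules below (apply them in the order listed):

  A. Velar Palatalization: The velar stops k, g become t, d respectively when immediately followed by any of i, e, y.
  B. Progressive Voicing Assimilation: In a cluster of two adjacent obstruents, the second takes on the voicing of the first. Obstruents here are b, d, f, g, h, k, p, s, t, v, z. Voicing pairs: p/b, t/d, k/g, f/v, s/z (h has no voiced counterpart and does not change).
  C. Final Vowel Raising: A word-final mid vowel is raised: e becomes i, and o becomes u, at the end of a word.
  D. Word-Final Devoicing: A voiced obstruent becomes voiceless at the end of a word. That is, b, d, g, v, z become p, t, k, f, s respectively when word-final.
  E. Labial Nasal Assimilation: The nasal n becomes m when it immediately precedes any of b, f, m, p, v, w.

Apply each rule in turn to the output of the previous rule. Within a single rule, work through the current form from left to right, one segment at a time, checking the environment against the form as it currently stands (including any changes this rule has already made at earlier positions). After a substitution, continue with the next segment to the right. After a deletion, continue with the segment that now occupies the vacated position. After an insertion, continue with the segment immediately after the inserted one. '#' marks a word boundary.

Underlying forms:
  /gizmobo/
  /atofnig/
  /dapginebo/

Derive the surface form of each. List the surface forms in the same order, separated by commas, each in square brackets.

[dizmobu], [atofnik], [daptinebu]

/gizmobo/:
  A Velar Palatalization: [gizmobo] → [dizmobo]
  B Progressive Voicing Assimilation: no change — [dizmobo]
  C Final Vowel Raising: [dizmobo] → [dizmobu]
  D Word-Final Devoicing: no change — [dizmobu]
  E Labial Nasal Assimilation: no change — [dizmobu]
/atofnig/:
  A Velar Palatalization: no change — [atofnig]
  B Progressive Voicing Assimilation: no change — [atofnig]
  C Final Vowel Raising: no change — [atofnig]
  D Word-Final Devoicing: [atofnig] → [atofnik]
  E Labial Nasal Assimilation: no change — [atofnik]
/dapginebo/:
  A Velar Palatalization: [dapginebo] → [dapdinebo]
  B Progressive Voicing Assimilation: [dapdinebo] → [daptinebo]
  C Final Vowel Raising: [daptinebo] → [daptinebu]
  D Word-Final Devoicing: no change — [daptinebu]
  E Labial Nasal Assimilation: no change — [daptinebu]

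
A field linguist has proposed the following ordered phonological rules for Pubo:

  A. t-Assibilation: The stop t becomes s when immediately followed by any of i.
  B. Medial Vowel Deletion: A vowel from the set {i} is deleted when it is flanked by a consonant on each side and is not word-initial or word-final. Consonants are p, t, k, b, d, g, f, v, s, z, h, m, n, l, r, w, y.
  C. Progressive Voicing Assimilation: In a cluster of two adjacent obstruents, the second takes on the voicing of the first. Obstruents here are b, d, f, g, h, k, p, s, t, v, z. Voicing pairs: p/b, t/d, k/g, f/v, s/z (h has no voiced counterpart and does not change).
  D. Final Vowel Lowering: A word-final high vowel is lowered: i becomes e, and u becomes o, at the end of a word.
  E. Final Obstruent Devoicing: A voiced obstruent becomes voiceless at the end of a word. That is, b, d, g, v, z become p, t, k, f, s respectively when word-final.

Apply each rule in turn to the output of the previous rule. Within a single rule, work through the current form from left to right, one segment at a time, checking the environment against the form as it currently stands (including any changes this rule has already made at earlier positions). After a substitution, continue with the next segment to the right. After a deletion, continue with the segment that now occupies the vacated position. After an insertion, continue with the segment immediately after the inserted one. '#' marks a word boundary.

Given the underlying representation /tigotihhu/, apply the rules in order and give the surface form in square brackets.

A t-Assibilation: [tigotihhu] → [sigosihhu]
B Medial Vowel Deletion: [sigosihhu] → [sgoshhu]
C Progressive Voicing Assimilation: [sgoshhu] → [skoshhu]
D Final Vowel Lowering: [skoshhu] → [skoshho]
E Final Obstruent Devoicing: no change — [skoshho]

[skoshho]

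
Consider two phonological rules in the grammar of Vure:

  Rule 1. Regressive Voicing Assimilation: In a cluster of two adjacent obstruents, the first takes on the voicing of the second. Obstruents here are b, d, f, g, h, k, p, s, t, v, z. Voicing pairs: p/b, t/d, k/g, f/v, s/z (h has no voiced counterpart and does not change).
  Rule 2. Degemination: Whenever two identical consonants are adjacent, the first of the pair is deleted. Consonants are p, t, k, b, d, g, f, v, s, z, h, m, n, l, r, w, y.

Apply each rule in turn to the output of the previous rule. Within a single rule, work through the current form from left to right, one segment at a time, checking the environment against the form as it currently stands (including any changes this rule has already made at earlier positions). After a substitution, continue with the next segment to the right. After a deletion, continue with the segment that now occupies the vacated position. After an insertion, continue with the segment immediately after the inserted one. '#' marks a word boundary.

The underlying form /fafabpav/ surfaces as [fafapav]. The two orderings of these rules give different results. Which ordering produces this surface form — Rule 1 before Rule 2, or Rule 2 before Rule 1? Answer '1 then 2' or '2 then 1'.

1 then 2

Order 1 then 2:
  1 Regressive Voicing Assimilation: [fafabpav] → [fafappav]
  2 Degemination: [fafappav] → [fafapav]
  result: [fafapav]
Order 2 then 1:
  2 Degemination: no change — [fafabpav]
  1 Regressive Voicing Assimilation: [fafabpav] → [fafappav]
  result: [fafappav]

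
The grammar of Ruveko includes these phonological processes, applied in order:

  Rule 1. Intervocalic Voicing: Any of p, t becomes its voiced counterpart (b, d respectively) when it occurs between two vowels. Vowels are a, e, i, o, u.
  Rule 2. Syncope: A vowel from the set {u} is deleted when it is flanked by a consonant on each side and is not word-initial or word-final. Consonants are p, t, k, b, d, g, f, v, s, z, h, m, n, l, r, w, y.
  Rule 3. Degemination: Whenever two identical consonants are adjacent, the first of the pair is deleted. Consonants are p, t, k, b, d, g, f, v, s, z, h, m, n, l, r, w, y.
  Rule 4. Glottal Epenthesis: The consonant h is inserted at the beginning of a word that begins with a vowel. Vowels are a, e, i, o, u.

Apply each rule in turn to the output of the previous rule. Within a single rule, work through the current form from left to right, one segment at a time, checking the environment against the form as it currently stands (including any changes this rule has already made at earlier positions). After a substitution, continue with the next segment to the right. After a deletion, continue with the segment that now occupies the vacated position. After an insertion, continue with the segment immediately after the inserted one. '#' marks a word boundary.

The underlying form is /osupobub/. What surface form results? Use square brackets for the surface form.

Rule 1 Intervocalic Voicing: [osupobub] → [osubobub]
Rule 2 Syncope: [osubobub] → [osbobb]
Rule 3 Degemination: [osbobb] → [osbob]
Rule 4 Glottal Epenthesis: [osbob] → [hosbob]

[hosbob]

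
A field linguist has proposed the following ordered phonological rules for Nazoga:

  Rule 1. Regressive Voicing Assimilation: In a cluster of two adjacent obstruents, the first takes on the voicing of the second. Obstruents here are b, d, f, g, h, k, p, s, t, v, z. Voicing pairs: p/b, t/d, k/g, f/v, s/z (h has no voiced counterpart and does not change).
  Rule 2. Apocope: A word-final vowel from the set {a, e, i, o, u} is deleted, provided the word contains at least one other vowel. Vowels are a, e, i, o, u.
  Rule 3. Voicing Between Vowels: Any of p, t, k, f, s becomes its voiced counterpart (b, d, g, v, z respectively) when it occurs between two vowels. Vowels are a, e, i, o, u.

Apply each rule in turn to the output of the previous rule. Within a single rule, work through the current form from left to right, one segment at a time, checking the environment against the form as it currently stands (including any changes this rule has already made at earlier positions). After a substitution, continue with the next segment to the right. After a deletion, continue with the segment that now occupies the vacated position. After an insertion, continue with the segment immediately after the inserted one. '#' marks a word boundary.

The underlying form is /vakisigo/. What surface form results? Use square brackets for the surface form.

[vagizig]

Rule 1 Regressive Voicing Assimilation: no change — [vakisigo]
Rule 2 Apocope: [vakisigo] → [vakisig]
Rule 3 Voicing Between Vowels: [vakisig] → [vagizig]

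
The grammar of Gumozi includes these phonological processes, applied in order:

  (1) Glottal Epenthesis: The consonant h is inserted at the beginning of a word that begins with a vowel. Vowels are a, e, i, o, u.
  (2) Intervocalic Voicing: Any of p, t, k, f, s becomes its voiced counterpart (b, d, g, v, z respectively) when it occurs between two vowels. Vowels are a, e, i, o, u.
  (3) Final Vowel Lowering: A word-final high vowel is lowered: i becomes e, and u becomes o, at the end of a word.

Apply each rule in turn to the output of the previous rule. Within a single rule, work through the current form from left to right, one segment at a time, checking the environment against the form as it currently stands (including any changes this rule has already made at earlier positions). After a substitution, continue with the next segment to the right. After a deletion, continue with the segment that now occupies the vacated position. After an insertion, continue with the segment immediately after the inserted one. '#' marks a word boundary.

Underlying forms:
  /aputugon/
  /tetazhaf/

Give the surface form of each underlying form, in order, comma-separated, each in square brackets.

/aputugon/:
  (1) Glottal Epenthesis: [aputugon] → [haputugon]
  (2) Intervocalic Voicing: [haputugon] → [habudugon]
  (3) Final Vowel Lowering: no change — [habudugon]
/tetazhaf/:
  (1) Glottal Epenthesis: no change — [tetazhaf]
  (2) Intervocalic Voicing: [tetazhaf] → [tedazhaf]
  (3) Final Vowel Lowering: no change — [tedazhaf]

[habudugon], [tedazhaf]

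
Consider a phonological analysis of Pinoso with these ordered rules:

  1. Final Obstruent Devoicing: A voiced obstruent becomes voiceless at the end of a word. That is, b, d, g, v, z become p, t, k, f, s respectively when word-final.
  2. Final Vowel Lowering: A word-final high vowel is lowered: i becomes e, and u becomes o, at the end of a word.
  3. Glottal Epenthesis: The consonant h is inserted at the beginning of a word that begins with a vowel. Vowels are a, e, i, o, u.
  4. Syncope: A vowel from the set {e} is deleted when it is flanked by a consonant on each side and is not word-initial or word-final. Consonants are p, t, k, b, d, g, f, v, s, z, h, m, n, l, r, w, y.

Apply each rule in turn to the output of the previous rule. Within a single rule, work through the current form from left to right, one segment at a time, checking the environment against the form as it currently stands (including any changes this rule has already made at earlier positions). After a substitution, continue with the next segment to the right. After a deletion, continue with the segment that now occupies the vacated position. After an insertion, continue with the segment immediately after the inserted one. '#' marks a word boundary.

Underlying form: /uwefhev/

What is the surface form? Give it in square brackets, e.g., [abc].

1 Final Obstruent Devoicing: [uwefhev] → [uwefhef]
2 Final Vowel Lowering: no change — [uwefhef]
3 Glottal Epenthesis: [uwefhef] → [huwefhef]
4 Syncope: [huwefhef] → [huwfhf]

[huwfhf]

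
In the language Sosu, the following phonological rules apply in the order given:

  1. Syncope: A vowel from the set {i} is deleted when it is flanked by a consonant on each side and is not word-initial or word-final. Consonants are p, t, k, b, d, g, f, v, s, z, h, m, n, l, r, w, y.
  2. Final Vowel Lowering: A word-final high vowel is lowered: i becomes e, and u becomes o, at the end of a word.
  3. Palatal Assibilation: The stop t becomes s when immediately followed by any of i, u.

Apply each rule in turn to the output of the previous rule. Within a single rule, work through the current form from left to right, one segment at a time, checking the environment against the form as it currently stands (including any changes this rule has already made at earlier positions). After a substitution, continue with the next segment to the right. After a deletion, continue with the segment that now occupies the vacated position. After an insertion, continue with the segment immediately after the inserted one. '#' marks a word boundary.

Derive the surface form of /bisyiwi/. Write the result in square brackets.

[bsywe]

1 Syncope: [bisyiwi] → [bsywi]
2 Final Vowel Lowering: [bsywi] → [bsywe]
3 Palatal Assibilation: no change — [bsywe]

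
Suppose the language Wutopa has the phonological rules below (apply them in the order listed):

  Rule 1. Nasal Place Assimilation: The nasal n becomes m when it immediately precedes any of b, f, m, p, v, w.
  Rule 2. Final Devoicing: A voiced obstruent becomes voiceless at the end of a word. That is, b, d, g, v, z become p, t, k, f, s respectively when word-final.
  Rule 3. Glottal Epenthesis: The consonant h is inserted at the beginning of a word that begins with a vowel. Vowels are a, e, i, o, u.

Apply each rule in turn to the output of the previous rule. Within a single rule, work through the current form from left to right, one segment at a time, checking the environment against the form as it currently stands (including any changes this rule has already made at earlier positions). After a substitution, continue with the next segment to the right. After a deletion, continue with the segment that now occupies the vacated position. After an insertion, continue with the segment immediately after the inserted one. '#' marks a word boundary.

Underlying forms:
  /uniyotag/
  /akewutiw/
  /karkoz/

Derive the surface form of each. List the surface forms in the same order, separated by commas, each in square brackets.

[huniyotak], [hakewutiw], [karkos]

/uniyotag/:
  Rule 1 Nasal Place Assimilation: no change — [uniyotag]
  Rule 2 Final Devoicing: [uniyotag] → [uniyotak]
  Rule 3 Glottal Epenthesis: [uniyotak] → [huniyotak]
/akewutiw/:
  Rule 1 Nasal Place Assimilation: no change — [akewutiw]
  Rule 2 Final Devoicing: no change — [akewutiw]
  Rule 3 Glottal Epenthesis: [akewutiw] → [hakewutiw]
/karkoz/:
  Rule 1 Nasal Place Assimilation: no change — [karkoz]
  Rule 2 Final Devoicing: [karkoz] → [karkos]
  Rule 3 Glottal Epenthesis: no change — [karkos]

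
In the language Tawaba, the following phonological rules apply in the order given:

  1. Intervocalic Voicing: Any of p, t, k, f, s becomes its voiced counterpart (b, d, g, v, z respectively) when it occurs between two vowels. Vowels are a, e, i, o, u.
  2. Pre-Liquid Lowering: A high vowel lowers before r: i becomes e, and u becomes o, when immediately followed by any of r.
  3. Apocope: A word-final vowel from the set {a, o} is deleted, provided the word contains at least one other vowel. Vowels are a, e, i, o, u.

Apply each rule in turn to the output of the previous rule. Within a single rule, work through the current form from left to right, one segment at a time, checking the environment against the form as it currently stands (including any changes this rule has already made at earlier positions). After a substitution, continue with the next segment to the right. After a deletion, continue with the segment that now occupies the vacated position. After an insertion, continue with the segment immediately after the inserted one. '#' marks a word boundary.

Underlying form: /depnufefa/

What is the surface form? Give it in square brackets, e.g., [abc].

1 Intervocalic Voicing: [depnufefa] → [depnuveva]
2 Pre-Liquid Lowering: no change — [depnuveva]
3 Apocope: [depnuveva] → [depnuvev]

[depnuvev]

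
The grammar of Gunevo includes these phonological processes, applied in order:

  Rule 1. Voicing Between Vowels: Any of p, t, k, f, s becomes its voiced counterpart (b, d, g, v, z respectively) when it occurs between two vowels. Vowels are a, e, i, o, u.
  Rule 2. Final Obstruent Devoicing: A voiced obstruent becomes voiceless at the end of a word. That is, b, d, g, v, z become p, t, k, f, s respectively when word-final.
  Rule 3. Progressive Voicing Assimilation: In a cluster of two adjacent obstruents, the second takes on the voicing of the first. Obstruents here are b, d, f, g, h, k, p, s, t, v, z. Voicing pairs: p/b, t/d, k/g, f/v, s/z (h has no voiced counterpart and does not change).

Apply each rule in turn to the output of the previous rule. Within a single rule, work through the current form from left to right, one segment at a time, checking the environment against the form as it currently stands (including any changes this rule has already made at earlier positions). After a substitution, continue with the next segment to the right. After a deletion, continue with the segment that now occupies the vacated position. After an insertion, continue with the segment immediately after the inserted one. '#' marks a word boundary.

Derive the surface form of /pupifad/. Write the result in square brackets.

Rule 1 Voicing Between Vowels: [pupifad] → [pubivad]
Rule 2 Final Obstruent Devoicing: [pubivad] → [pubivat]
Rule 3 Progressive Voicing Assimilation: no change — [pubivat]

[pubivat]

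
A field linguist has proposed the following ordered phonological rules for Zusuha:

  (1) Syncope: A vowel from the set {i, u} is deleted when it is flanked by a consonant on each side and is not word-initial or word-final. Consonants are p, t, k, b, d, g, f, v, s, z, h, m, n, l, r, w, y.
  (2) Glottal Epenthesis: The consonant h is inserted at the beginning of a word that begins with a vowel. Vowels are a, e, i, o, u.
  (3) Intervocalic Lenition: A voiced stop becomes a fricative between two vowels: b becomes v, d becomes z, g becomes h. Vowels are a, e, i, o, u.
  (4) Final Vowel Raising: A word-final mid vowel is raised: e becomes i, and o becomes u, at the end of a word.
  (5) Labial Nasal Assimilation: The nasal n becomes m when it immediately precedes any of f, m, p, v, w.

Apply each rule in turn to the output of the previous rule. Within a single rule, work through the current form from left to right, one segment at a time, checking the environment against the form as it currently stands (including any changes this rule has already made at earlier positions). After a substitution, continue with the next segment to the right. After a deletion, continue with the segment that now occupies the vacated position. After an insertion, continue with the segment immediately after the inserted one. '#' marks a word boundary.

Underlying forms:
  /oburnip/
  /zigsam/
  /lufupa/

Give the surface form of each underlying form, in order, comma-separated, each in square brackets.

/oburnip/:
  (1) Syncope: [oburnip] → [obrnp]
  (2) Glottal Epenthesis: [obrnp] → [hobrnp]
  (3) Intervocalic Lenition: no change — [hobrnp]
  (4) Final Vowel Raising: no change — [hobrnp]
  (5) Labial Nasal Assimilation: [hobrnp] → [hobrmp]
/zigsam/:
  (1) Syncope: [zigsam] → [zgsam]
  (2) Glottal Epenthesis: no change — [zgsam]
  (3) Intervocalic Lenition: no change — [zgsam]
  (4) Final Vowel Raising: no change — [zgsam]
  (5) Labial Nasal Assimilation: no change — [zgsam]
/lufupa/:
  (1) Syncope: [lufupa] → [lfpa]
  (2) Glottal Epenthesis: no change — [lfpa]
  (3) Intervocalic Lenition: no change — [lfpa]
  (4) Final Vowel Raising: no change — [lfpa]
  (5) Labial Nasal Assimilation: no change — [lfpa]

[hobrmp], [zgsam], [lfpa]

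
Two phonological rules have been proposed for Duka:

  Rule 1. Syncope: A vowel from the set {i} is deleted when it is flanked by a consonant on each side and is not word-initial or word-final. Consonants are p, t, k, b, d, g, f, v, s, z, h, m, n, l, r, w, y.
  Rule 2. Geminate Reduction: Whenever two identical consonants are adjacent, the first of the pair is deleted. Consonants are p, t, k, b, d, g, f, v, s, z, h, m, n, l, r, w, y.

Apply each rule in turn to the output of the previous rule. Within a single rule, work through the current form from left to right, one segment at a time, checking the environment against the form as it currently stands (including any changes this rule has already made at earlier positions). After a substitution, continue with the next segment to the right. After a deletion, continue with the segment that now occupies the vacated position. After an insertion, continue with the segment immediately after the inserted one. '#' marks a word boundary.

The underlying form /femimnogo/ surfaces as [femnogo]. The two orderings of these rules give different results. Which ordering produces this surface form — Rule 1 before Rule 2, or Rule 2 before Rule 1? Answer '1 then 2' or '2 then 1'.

Order 1 then 2:
  1 Syncope: [femimnogo] → [femmnogo]
  2 Geminate Reduction: [femmnogo] → [femnogo]
  result: [femnogo]
Order 2 then 1:
  2 Geminate Reduction: no change — [femimnogo]
  1 Syncope: [femimnogo] → [femmnogo]
  result: [femmnogo]

1 then 2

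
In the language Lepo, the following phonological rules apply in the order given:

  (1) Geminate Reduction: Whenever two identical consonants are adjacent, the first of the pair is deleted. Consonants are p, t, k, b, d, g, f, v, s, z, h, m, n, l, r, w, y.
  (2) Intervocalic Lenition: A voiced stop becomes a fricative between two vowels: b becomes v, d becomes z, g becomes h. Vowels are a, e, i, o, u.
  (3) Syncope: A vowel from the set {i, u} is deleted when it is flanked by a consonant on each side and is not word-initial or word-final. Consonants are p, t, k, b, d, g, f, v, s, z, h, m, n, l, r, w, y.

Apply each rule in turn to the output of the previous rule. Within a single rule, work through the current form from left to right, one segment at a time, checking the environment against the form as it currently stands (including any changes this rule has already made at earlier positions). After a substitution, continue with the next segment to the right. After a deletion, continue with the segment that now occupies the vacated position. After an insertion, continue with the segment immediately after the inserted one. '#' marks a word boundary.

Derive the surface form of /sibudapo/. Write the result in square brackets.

(1) Geminate Reduction: no change — [sibudapo]
(2) Intervocalic Lenition: [sibudapo] → [sivuzapo]
(3) Syncope: [sivuzapo] → [svzapo]

[svzapo]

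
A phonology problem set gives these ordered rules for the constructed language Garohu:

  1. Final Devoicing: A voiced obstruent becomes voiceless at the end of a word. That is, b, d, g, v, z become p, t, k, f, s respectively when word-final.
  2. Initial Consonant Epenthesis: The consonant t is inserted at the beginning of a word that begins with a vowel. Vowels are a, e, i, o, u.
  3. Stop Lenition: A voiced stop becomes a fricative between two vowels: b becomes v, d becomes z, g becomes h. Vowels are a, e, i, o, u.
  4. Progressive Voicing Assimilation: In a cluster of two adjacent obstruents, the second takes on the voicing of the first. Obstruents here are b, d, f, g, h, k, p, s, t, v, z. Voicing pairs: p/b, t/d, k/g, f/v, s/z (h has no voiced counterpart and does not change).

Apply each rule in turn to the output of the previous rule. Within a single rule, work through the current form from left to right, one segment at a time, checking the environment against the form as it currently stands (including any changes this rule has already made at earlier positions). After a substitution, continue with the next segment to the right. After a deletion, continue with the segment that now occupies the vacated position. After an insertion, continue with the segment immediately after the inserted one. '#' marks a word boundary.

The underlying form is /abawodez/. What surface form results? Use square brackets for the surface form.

1 Final Devoicing: [abawodez] → [abawodes]
2 Initial Consonant Epenthesis: [abawodes] → [tabawodes]
3 Stop Lenition: [tabawodes] → [tavawozes]
4 Progressive Voicing Assimilation: no change — [tavawozes]

[tavawozes]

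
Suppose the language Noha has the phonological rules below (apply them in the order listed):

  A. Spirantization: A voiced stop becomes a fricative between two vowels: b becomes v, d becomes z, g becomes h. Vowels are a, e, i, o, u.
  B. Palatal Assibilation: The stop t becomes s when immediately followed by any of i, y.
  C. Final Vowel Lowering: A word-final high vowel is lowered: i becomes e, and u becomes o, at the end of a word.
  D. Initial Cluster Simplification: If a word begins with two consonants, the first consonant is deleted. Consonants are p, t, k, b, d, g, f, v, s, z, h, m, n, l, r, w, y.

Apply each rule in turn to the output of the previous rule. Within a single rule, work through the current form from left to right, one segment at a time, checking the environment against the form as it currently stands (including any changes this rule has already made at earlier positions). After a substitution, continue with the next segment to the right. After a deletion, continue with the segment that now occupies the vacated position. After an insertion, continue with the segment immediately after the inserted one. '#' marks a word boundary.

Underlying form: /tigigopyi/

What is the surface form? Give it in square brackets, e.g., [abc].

A Spirantization: [tigigopyi] → [tihihopyi]
B Palatal Assibilation: [tihihopyi] → [sihihopyi]
C Final Vowel Lowering: [sihihopyi] → [sihihopye]
D Initial Cluster Simplification: no change — [sihihopye]

[sihihopye]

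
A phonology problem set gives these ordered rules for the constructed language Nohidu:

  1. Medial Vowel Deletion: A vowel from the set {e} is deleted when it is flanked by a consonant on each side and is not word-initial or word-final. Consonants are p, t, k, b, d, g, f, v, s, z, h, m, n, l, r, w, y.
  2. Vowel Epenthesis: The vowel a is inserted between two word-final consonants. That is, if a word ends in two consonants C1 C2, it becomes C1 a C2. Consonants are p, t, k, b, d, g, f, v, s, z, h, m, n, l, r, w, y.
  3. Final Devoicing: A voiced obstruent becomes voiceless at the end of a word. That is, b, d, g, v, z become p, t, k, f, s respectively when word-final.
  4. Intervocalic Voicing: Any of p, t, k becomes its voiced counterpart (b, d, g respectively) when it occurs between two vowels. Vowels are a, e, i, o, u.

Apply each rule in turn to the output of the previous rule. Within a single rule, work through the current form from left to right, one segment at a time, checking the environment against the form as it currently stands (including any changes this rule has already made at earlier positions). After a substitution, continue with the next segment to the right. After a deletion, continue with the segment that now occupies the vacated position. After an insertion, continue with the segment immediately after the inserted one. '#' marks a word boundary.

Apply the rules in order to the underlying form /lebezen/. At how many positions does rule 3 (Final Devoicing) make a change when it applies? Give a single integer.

0

1 Medial Vowel Deletion: [lebezen] → [lbzn]
2 Vowel Epenthesis: [lbzn] → [lbzan]
3 Final Devoicing: no change — [lbzan]
4 Intervocalic Voicing: no change — [lbzan]
Rule 3 changed 0 position(s).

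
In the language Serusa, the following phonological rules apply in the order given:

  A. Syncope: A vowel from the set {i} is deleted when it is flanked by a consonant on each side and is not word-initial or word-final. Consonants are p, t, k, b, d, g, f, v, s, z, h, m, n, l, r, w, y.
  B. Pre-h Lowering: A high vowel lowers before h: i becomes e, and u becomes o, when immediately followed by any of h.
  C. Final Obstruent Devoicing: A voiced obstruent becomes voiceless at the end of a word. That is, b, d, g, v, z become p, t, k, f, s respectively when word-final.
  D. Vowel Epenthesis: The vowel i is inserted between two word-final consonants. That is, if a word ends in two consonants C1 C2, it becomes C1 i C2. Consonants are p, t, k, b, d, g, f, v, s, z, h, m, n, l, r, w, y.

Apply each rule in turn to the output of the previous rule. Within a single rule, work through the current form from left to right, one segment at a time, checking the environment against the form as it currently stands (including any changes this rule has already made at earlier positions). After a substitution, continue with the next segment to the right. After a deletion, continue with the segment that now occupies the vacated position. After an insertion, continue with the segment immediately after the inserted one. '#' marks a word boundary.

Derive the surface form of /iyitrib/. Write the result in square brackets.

[iytrip]

A Syncope: [iyitrib] → [iytrb]
B Pre-h Lowering: no change — [iytrb]
C Final Obstruent Devoicing: [iytrb] → [iytrp]
D Vowel Epenthesis: [iytrp] → [iytrip]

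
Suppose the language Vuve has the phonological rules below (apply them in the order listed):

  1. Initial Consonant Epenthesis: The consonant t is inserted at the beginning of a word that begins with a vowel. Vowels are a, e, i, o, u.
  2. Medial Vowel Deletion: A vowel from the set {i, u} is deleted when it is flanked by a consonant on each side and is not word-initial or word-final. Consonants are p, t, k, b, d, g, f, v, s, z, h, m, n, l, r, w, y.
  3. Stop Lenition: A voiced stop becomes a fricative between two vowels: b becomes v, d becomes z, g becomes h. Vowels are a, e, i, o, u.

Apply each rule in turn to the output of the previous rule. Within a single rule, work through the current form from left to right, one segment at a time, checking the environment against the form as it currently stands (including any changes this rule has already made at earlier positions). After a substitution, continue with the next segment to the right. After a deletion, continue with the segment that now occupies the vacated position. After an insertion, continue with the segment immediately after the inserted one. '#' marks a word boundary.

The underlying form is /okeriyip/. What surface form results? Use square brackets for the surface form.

1 Initial Consonant Epenthesis: [okeriyip] → [tokeriyip]
2 Medial Vowel Deletion: [tokeriyip] → [tokeryp]
3 Stop Lenition: no change — [tokeryp]

[tokeryp]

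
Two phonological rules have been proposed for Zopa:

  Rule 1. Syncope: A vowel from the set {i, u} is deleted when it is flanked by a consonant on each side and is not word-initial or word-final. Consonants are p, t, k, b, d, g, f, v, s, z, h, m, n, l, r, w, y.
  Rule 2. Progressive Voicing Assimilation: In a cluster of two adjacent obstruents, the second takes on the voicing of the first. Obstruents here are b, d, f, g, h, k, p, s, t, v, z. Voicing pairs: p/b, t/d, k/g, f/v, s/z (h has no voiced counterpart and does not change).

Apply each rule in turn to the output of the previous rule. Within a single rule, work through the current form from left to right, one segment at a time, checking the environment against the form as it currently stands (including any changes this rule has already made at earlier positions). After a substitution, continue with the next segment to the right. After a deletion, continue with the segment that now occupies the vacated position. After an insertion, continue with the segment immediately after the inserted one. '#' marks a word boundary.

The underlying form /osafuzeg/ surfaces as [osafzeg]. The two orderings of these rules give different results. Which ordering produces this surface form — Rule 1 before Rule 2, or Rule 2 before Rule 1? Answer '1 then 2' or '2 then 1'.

Order 1 then 2:
  1 Syncope: [osafuzeg] → [osafzeg]
  2 Progressive Voicing Assimilation: [osafzeg] → [osafseg]
  result: [osafseg]
Order 2 then 1:
  2 Progressive Voicing Assimilation: no change — [osafuzeg]
  1 Syncope: [osafuzeg] → [osafzeg]
  result: [osafzeg]

2 then 1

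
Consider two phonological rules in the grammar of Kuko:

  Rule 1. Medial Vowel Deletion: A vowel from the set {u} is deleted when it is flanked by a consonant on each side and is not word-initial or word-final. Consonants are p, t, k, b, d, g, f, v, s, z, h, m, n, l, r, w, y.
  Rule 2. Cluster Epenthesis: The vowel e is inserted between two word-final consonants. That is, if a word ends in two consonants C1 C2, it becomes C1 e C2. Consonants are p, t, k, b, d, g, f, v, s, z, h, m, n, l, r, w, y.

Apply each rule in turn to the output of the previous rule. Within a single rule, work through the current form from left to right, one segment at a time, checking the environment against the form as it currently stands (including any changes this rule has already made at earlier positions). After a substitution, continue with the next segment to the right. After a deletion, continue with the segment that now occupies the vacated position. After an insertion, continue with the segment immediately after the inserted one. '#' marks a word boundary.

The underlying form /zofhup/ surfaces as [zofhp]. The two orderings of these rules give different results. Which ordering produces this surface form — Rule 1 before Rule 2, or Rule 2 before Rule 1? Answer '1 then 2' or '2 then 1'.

Order 1 then 2:
  1 Medial Vowel Deletion: [zofhup] → [zofhp]
  2 Cluster Epenthesis: [zofhp] → [zofhep]
  result: [zofhep]
Order 2 then 1:
  2 Cluster Epenthesis: no change — [zofhup]
  1 Medial Vowel Deletion: [zofhup] → [zofhp]
  result: [zofhp]

2 then 1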